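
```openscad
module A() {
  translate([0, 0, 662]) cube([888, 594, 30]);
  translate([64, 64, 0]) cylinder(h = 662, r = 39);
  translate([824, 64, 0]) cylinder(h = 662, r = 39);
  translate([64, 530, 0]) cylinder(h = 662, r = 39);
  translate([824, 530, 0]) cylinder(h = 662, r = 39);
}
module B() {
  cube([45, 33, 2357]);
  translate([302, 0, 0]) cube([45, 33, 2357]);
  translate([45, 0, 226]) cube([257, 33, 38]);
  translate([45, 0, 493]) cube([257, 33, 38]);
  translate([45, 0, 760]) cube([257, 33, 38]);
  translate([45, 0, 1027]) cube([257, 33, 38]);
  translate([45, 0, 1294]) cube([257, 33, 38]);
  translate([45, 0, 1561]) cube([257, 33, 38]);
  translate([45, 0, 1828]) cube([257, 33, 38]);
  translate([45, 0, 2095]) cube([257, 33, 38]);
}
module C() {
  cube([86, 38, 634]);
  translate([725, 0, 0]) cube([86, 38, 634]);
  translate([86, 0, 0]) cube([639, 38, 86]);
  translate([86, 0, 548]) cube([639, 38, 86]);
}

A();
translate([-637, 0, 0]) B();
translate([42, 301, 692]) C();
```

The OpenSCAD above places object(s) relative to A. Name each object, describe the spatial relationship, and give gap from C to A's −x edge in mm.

A is a table. B is a ladder. C is a picture frame. The ladder is on the floor beside the table on its −x side. The picture frame is on top of the table. The gap from the picture frame to the table's −x edge is 42 mm.

The picture frame's min-x is at 42; the table's min-x is 0; gap = 42 mm.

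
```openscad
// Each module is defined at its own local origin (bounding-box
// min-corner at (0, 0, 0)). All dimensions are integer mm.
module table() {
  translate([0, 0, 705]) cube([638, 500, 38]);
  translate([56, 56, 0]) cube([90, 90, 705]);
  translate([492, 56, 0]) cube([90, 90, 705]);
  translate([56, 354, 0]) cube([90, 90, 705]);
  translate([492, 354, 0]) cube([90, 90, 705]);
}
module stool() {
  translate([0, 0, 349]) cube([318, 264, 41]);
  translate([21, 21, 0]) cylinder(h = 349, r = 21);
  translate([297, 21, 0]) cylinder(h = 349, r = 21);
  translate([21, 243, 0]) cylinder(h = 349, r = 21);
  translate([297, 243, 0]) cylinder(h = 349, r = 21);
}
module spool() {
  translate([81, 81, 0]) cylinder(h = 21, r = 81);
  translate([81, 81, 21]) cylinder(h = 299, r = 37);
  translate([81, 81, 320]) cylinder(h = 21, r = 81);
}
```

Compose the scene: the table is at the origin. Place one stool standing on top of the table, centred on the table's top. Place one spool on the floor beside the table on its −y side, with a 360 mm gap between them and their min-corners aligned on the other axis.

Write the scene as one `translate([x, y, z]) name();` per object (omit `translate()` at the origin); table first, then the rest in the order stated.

table();
translate([160, 118, 743]) stool();
translate([0, -522, 0]) spool();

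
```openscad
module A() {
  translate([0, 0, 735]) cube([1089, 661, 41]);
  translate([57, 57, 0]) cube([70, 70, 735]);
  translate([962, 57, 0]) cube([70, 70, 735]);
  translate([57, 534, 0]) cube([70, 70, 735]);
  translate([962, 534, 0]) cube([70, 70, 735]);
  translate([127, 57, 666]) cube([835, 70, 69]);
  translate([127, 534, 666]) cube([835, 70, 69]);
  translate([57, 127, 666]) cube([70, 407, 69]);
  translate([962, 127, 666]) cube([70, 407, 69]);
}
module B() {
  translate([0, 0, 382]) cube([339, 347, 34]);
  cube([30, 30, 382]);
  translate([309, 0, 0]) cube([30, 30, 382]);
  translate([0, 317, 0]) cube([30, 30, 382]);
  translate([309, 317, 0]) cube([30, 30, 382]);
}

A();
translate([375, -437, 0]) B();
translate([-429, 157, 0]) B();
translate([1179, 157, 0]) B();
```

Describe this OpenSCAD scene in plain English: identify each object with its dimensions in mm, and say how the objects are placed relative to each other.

A is a rectangular dining table. The top is 1089×661×41 mm with its upper surface at z = 776 mm. It stands on four 70×70 mm square legs, each inset 57 mm from the nearest pair of top edges, running from the floor to the underside of the top. Four apron rails, 70 mm thick and 69 mm tall, run between adjacent legs with their top edges flush with the underside of the top and their outer faces flush with the legs' outer faces.

B is a four-legged stool. The seat is a 339×347×34 mm slab whose top surface is at z = 416 mm; four square legs, each 30×30 mm in cross-section, run from the floor (z = 0) to the underside of the seat, each flush with a corner of the seat.

Three stools sit around the table at the −y, −x, +x sides.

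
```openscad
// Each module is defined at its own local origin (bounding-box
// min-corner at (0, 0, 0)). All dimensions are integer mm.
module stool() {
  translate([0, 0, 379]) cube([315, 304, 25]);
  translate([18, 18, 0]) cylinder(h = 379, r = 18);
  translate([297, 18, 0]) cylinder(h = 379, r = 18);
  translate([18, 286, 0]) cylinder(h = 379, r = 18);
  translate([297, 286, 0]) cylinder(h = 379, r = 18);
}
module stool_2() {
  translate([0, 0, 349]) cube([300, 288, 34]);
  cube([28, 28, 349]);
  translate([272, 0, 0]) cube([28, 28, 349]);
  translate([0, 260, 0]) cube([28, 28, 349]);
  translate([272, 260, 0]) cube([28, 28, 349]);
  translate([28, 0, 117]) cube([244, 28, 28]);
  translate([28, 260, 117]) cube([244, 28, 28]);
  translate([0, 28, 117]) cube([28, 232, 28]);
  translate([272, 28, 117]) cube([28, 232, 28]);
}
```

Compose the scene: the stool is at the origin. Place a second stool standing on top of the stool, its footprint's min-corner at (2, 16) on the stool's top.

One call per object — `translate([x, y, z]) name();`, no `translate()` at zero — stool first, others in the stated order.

stool();
translate([2, 16, 404]) stool_2();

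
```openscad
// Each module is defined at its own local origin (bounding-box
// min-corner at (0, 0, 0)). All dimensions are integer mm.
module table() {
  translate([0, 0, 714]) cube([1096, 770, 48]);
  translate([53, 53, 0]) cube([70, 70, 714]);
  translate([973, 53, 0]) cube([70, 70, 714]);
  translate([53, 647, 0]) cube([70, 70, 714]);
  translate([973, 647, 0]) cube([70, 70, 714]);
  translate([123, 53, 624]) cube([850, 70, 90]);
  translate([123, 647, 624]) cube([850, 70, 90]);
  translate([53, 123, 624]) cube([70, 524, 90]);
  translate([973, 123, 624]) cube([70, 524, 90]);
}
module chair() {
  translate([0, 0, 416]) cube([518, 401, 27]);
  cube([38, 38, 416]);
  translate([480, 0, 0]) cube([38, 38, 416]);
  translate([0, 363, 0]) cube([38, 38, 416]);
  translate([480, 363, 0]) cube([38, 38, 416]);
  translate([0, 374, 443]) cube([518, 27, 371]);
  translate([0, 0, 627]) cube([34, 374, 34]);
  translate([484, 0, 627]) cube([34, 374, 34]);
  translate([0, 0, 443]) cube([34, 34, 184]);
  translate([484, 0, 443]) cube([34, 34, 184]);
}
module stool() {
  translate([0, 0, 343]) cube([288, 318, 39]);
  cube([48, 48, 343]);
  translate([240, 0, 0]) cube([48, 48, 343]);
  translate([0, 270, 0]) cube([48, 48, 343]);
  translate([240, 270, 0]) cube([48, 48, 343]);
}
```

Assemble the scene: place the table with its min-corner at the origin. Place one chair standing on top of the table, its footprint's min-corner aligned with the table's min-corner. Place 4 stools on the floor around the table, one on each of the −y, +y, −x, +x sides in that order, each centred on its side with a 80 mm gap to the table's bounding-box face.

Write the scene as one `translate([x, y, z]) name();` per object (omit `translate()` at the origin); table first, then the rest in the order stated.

table();
translate([0, 0, 762]) chair();
translate([404, -398, 0]) stool();
translate([404, 850, 0]) stool();
translate([-368, 226, 0]) stool();
translate([1176, 226, 0]) stool();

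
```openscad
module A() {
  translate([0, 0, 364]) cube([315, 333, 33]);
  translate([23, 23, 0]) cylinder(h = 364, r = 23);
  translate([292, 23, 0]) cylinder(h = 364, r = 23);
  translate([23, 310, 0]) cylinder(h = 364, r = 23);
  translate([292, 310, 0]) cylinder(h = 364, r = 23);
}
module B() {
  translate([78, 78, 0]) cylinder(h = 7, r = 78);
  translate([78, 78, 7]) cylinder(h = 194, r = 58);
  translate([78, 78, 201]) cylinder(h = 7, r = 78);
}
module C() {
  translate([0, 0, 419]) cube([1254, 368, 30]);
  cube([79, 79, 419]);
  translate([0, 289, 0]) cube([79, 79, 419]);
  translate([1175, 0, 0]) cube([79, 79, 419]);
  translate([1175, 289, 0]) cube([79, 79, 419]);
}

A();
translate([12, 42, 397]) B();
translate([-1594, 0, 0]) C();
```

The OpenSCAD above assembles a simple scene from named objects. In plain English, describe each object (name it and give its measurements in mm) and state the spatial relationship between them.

A is a four-legged stool. The seat is a 315×333×33 mm slab whose top surface is at z = 397 mm; four round legs, each 46 mm in diameter, run from the floor (z = 0) to the underside of the seat, each leg's axis is inset half a diameter from the nearest pair of seat edges (so the leg's bounding box is flush with the corner).

B is a spool: two coaxial disc flanges of radius 78 mm and thickness 7 mm, joined by a core cylinder of radius 58 mm and height 194 mm. The lower flange rests on z = 0 and the three cylinders share a vertical axis.

C is a long wooden bench with a 1254 mm (x) × 368 mm (y) seat, 30 mm thick, its top surface 449 mm above the floor. Four 79 mm square legs at the seat corners, flush with the edges, run from z = 0 to the seat underside.

The spool is on top of the stool. The bench is on the floor beside the stool on its −x side.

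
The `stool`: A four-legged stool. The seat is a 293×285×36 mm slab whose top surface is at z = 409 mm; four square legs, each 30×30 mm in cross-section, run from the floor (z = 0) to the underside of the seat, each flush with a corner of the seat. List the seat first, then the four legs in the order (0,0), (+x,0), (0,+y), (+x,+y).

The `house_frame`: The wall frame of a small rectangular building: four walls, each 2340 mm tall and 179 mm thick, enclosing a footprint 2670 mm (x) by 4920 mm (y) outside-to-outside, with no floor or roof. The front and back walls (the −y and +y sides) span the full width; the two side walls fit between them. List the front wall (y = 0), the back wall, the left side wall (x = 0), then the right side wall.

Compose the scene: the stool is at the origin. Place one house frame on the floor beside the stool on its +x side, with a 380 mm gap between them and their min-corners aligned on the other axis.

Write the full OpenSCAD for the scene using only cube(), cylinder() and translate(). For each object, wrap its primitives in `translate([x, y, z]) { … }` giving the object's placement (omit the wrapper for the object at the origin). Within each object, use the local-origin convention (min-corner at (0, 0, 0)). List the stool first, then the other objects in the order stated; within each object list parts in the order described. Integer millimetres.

translate([0, 0, 373]) cube([293, 285, 36]);
cube([30, 30, 373]);
translate([263, 0, 0]) cube([30, 30, 373]);
translate([0, 255, 0]) cube([30, 30, 373]);
translate([263, 255, 0]) cube([30, 30, 373]);
translate([673, 0, 0]) {
  cube([2670, 179, 2340]);
  translate([0, 4741, 0]) cube([2670, 179, 2340]);
  translate([0, 179, 0]) cube([179, 4562, 2340]);
  translate([2491, 179, 0]) cube([179, 4562, 2340]);
}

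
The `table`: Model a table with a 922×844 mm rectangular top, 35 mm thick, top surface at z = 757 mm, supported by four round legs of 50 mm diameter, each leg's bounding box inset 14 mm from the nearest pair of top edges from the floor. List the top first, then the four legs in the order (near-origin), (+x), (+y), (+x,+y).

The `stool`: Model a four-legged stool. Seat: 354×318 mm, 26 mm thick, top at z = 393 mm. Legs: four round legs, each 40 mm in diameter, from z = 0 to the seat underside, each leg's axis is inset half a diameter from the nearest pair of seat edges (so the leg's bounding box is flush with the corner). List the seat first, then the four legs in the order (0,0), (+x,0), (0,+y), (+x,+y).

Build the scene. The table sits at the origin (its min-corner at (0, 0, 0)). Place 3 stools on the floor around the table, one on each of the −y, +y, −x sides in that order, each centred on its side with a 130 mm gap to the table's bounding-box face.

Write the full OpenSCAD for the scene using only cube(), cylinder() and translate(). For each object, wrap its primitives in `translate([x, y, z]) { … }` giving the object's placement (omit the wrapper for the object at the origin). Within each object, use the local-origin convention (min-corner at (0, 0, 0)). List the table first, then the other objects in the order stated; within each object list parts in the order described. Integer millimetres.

translate([0, 0, 722]) cube([922, 844, 35]);
translate([39, 39, 0]) cylinder(h = 722, r = 25);
translate([883, 39, 0]) cylinder(h = 722, r = 25);
translate([39, 805, 0]) cylinder(h = 722, r = 25);
translate([883, 805, 0]) cylinder(h = 722, r = 25);
translate([284, -448, 0]) {
  translate([0, 0, 367]) cube([354, 318, 26]);
  translate([20, 20, 0]) cylinder(h = 367, r = 20);
  translate([334, 20, 0]) cylinder(h = 367, r = 20);
  translate([20, 298, 0]) cylinder(h = 367, r = 20);
  translate([334, 298, 0]) cylinder(h = 367, r = 20);
}
translate([284, 974, 0]) {
  translate([0, 0, 367]) cube([354, 318, 26]);
  translate([20, 20, 0]) cylinder(h = 367, r = 20);
  translate([334, 20, 0]) cylinder(h = 367, r = 20);
  translate([20, 298, 0]) cylinder(h = 367, r = 20);
  translate([334, 298, 0]) cylinder(h = 367, r = 20);
}
translate([-484, 263, 0]) {
  translate([0, 0, 367]) cube([354, 318, 26]);
  translate([20, 20, 0]) cylinder(h = 367, r = 20);
  translate([334, 20, 0]) cylinder(h = 367, r = 20);
  translate([20, 298, 0]) cylinder(h = 367, r = 20);
  translate([334, 298, 0]) cylinder(h = 367, r = 20);
}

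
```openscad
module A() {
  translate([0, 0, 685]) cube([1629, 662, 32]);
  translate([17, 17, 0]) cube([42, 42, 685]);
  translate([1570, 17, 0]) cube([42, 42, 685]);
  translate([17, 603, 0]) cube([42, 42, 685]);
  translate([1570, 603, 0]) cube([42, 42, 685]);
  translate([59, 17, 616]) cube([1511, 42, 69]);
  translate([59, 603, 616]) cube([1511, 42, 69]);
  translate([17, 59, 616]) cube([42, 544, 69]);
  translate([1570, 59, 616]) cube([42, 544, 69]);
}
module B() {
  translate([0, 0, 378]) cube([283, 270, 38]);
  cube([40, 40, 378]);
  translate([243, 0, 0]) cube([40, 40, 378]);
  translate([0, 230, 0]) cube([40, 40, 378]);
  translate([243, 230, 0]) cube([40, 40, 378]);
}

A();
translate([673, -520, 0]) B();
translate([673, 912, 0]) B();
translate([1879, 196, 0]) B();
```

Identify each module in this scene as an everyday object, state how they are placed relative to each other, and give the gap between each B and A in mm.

A is a table. B is a stool. Three stools sit around the table at the −y, +y, +x sides. The gap between each stool and the table is 250 mm.

Each stool's nearest face is 250 mm from the table's bounding box.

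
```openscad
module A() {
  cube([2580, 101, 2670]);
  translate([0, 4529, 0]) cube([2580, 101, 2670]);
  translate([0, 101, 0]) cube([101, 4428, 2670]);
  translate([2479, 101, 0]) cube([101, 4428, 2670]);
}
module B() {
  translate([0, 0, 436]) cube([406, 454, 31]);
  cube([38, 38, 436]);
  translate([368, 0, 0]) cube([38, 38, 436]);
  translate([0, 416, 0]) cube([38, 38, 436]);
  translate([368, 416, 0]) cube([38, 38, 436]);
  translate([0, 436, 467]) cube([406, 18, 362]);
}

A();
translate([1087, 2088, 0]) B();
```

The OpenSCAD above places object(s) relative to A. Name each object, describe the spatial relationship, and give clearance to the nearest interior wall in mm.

Clearances: x = 986, y = 1987; minimum 986 mm.

A is a house frame. B is a chair. The chair sits inside the house frame, centred. The clearance to the nearest interior wall is 986 mm.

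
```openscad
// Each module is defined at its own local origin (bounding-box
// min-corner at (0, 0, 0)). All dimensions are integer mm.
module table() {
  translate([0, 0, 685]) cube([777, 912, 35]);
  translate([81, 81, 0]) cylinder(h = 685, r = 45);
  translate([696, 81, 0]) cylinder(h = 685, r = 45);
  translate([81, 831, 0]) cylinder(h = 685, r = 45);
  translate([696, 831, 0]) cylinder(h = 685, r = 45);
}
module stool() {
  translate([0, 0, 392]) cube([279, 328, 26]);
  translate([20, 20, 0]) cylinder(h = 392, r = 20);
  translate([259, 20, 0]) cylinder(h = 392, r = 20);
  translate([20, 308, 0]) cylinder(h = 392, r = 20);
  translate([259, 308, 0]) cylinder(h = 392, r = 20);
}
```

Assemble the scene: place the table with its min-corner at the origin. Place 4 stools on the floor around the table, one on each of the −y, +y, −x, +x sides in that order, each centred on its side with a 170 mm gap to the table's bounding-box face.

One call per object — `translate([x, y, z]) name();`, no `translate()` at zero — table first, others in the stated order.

table();
translate([249, -498, 0]) stool();
translate([249, 1082, 0]) stool();
translate([-449, 292, 0]) stool();
translate([947, 292, 0]) stool();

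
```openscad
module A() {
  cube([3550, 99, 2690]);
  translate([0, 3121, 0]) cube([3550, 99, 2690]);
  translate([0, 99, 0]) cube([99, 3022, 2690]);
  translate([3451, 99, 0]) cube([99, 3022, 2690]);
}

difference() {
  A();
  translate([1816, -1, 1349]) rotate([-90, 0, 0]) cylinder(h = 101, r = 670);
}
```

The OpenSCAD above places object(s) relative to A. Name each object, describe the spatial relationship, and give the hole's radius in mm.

A is a house frame. The house frame has a circular hole through its front wall. The hole's radius is 670 mm.

The subtracted cylinder has r = 670 mm.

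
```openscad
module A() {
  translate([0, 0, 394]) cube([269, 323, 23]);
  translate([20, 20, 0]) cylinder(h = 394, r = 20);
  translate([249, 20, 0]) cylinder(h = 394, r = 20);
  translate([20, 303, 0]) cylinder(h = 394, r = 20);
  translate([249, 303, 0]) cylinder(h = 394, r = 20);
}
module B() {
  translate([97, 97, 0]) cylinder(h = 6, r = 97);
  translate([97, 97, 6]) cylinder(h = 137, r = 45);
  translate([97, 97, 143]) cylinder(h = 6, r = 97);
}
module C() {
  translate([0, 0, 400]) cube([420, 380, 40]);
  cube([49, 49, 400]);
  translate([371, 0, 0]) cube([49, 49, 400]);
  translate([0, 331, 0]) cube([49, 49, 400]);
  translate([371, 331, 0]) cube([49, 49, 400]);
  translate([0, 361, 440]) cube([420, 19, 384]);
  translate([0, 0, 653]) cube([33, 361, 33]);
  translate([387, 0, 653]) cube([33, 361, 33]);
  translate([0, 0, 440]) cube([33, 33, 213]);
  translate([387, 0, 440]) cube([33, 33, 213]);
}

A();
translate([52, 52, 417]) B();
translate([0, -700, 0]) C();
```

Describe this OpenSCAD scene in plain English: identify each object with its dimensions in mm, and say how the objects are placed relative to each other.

A is a four-legged stool. The seat is a 269×323×23 mm slab whose top surface is at z = 417 mm; four round legs, each 40 mm in diameter, run from the floor (z = 0) to the underside of the seat, each leg's axis is inset half a diameter from the nearest pair of seat edges (so the leg's bounding box is flush with the corner).

B is a spool: two coaxial disc flanges of radius 97 mm and thickness 6 mm, joined by a core cylinder of radius 45 mm and height 137 mm. The lower flange rests on z = 0 and the three cylinders share a vertical axis.

C is a chair: 420×380 mm seat, 40 mm thick, top at z = 440 mm, on four 49 mm square corner legs flush with the seat edges. A 19 mm thick backrest slab spans the full seat width, extending 384 mm above the seat top, its back face flush with the seat's +y edge. Two armrests of 33×33 mm section run along each side from the seat's front edge to the front of the backrest, top faces 246 mm above the seat top and outer faces flush with the seat's x-edges; a 33×33 mm post under the front of each armrest stands on the seat at the front corner.

The spool is on top of the stool. The chair is on the floor beside the stool on its −y side.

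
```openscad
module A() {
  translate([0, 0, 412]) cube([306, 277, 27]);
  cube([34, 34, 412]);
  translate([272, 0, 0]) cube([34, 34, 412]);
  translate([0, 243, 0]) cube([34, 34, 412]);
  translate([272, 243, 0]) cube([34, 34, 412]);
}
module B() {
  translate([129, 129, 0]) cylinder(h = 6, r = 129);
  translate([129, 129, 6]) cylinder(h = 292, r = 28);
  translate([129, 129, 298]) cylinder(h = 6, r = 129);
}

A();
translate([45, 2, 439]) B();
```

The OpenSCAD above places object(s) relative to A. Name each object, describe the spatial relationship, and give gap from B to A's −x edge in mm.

A is a stool. B is a spool. The spool is on top of the stool. The gap from the spool to the stool's −x edge is 45 mm.

The spool's min-x is at 45; the stool's min-x is 0; gap = 45 mm.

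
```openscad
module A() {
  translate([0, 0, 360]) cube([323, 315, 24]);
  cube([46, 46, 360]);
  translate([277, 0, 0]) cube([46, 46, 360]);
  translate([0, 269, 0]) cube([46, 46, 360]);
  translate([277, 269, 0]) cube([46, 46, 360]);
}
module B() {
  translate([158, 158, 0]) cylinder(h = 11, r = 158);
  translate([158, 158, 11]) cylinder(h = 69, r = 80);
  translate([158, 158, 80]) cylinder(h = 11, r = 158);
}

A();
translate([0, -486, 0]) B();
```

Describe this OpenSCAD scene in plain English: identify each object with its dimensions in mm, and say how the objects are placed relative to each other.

A is a simple wooden stool: a rectangular seat 323 mm (x) by 315 mm (y), 24 mm thick, top face at z = 384 mm, on four square legs, each 46×46 mm in cross-section. The legs rest on z = 0, each flush with a corner of the seat.

B is a spool: two coaxial disc flanges of radius 158 mm and thickness 11 mm, joined by a core cylinder of radius 80 mm and height 69 mm. The lower flange rests on z = 0 and the three cylinders share a vertical axis.

The spool is on the floor beside the stool on its −y side.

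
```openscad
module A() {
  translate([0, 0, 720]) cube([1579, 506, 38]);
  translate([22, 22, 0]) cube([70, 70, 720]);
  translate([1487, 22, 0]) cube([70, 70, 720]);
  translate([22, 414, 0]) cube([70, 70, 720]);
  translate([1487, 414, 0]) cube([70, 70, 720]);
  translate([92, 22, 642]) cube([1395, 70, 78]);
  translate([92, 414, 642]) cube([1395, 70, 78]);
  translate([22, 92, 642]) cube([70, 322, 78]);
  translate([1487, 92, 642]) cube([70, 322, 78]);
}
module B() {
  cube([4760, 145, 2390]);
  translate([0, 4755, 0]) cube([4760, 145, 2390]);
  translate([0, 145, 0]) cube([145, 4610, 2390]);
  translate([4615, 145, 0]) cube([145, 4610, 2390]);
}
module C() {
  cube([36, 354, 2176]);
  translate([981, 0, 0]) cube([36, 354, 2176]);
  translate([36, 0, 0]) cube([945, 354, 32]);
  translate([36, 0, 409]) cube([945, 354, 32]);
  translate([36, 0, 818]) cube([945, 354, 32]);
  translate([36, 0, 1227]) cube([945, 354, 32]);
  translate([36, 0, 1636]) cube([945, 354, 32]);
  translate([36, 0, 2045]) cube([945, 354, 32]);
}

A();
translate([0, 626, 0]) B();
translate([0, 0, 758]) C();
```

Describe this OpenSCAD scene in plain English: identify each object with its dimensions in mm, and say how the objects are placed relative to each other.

A is a table: top 1579 mm (x) × 506 mm (y), 38 mm thick, upper face at z = 758 mm, on four 70×70 mm square legs, each inset 22 mm from the nearest pair of top edges, running from z = 0 to the bottom of the top. Four apron rails, 70 mm thick and 78 mm tall, run between adjacent legs with their top edges flush with the underside of the top and their outer faces flush with the legs' outer faces.

B is a box-shaped house frame (walls only): outside footprint 4760×4900 mm, wall height 2390 mm, wall thickness 145 mm. The two y-facing walls run the full x-width; the two x-facing walls fit between the inner faces of the y-facing walls.

C is a bookshelf 1017 mm wide overall, 354 mm deep and 2176 mm tall. The two sides are 36 mm thick vertical panels. 6 horizontal shelves of 32 mm thickness span between the inner faces of the sides; the lowest shelf sits on the floor and shelves are stacked with a clear vertical gap of 377 mm between each pair.

The house frame is on the floor beside the table on its +y side. The bookshelf is on top of the table.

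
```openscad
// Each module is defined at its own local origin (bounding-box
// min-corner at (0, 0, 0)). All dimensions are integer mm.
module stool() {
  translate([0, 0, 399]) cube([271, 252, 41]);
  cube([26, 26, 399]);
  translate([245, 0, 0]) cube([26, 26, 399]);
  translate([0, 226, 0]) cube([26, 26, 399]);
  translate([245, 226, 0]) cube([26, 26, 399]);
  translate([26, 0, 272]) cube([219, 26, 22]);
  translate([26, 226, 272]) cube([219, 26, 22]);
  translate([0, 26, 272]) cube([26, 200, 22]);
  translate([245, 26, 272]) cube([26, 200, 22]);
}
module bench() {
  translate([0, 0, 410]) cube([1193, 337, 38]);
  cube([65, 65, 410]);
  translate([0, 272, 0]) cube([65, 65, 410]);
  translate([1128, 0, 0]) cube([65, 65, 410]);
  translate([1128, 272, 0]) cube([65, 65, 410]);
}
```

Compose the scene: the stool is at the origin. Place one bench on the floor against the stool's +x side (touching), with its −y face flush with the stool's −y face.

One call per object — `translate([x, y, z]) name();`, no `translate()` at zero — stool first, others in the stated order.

stool();
translate([271, 0, 0]) bench();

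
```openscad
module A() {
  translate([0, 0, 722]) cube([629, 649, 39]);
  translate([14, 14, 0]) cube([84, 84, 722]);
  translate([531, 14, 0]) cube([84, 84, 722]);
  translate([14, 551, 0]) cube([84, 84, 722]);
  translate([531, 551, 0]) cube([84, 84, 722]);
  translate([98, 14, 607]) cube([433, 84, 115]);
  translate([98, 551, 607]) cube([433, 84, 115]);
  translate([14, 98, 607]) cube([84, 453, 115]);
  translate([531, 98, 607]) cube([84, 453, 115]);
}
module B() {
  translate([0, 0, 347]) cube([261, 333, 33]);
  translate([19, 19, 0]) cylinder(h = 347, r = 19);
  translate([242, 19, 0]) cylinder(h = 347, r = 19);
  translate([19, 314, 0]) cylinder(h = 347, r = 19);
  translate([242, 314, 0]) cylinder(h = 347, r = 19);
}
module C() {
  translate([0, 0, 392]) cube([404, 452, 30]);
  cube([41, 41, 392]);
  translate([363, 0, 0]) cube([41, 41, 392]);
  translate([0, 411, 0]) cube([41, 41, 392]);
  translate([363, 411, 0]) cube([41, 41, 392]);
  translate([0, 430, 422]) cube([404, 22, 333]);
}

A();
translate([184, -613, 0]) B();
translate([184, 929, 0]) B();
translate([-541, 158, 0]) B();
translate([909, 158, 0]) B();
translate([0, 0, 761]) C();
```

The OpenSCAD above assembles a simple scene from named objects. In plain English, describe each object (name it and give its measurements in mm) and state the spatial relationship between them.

A is a table with a 629×649 mm rectangular top, 39 mm thick, top surface at z = 761 mm, supported by four 84×84 mm square legs, each inset 14 mm from the nearest pair of top edges, running from the floor. Four apron rails, 84 mm thick and 115 mm tall, run between adjacent legs with their top edges flush with the underside of the top and their outer faces flush with the legs' outer faces.

B is a four-legged stool. The seat is a 261×333×33 mm slab whose top surface is at z = 380 mm; four round legs, each 38 mm in diameter, run from the floor (z = 0) to the underside of the seat, each leg's axis is inset half a diameter from the nearest pair of seat edges (so the leg's bounding box is flush with the corner).

C is a chair: 404×452 mm seat, 30 mm thick, top at z = 422 mm, on four 41 mm square corner legs flush with the seat edges. A 22 mm thick backrest slab spans the full seat width, extending 333 mm above the seat top, its back face flush with the seat's +y edge.

Four stools sit around the table at the −y, +y, −x, +x sides. The chair is on top of the table.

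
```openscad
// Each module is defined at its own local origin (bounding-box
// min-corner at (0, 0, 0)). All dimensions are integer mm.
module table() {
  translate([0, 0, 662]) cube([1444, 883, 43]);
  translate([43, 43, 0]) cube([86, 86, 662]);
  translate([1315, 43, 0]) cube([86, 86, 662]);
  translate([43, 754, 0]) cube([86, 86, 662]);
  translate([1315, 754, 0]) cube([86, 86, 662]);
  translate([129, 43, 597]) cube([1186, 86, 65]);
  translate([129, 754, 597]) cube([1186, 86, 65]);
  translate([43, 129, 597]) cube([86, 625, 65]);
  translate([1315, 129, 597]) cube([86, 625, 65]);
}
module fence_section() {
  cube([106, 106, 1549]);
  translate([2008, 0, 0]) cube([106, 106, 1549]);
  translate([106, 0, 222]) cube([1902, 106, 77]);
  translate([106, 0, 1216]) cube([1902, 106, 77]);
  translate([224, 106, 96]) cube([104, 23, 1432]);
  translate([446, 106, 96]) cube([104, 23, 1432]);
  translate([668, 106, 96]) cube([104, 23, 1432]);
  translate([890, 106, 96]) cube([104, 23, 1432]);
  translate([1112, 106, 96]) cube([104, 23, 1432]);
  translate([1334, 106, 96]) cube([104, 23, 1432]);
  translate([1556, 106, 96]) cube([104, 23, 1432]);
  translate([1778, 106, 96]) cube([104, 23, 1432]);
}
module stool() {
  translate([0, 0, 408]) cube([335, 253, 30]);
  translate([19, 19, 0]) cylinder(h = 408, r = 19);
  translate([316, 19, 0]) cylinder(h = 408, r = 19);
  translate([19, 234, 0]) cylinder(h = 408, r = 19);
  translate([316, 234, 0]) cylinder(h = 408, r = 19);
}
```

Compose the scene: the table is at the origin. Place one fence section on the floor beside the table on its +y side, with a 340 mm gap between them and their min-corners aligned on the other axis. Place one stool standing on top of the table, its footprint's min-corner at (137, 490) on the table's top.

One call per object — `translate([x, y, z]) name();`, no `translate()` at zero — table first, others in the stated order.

table();
translate([0, 1223, 0]) fence_section();
translate([137, 490, 705]) stool();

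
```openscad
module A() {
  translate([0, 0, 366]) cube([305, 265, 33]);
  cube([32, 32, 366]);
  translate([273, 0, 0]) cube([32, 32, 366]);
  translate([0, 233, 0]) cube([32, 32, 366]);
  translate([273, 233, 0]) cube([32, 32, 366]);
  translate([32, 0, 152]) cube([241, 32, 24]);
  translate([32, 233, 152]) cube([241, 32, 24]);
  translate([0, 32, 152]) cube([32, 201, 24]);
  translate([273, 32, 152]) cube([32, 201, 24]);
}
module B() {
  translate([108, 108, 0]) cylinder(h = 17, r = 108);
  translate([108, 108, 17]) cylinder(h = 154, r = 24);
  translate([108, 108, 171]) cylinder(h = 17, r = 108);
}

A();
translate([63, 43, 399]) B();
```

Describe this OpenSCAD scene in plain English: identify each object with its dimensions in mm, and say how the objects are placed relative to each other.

A is a four-legged stool. The seat is a 305×265×33 mm slab whose top surface is at z = 399 mm; four square legs, each 32×32 mm in cross-section, run from the floor (z = 0) to the underside of the seat, each flush with a corner of the seat. Four stretchers, 32 mm wide and 24 mm tall, connect adjacent legs with their undersides at z = 152 mm, each running between the inner faces of the legs it joins and aligned with the legs' outer faces on the other axis.

B is a spool: two coaxial disc flanges of radius 108 mm and thickness 17 mm, joined by a core cylinder of radius 24 mm and height 154 mm. The lower flange rests on z = 0 and the three cylinders share a vertical axis.

The spool is on top of the stool.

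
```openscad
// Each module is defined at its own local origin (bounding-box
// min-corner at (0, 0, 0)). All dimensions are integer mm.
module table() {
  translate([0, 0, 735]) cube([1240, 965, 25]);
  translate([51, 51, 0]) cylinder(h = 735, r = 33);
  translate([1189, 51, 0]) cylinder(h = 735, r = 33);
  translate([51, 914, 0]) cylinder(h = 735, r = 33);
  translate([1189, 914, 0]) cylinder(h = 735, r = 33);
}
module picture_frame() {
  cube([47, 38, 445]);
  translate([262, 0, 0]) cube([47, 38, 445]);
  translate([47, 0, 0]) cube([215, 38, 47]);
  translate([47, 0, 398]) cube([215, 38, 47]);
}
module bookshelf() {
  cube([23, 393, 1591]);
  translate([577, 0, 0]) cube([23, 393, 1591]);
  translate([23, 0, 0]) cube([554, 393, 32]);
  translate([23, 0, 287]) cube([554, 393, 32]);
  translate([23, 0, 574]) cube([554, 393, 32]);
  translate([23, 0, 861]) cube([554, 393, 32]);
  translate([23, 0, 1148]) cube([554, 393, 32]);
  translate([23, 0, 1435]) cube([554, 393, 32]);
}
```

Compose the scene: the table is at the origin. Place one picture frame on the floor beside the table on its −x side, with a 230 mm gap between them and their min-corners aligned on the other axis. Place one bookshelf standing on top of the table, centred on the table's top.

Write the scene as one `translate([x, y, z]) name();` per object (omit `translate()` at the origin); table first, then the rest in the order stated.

table();
translate([-539, 0, 0]) picture_frame();
translate([320, 286, 760]) bookshelf();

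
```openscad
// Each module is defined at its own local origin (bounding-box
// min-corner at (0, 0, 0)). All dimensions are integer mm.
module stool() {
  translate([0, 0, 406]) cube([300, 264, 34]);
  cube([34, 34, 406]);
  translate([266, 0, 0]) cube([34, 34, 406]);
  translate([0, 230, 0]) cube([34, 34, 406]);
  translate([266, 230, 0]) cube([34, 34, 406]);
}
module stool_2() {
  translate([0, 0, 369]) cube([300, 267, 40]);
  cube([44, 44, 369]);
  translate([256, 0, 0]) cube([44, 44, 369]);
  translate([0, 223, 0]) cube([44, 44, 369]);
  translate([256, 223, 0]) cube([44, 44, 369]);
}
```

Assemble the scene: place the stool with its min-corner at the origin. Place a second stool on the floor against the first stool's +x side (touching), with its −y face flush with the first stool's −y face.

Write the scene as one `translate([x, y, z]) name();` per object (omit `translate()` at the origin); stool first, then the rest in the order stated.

stool();
translate([300, 0, 0]) stool_2();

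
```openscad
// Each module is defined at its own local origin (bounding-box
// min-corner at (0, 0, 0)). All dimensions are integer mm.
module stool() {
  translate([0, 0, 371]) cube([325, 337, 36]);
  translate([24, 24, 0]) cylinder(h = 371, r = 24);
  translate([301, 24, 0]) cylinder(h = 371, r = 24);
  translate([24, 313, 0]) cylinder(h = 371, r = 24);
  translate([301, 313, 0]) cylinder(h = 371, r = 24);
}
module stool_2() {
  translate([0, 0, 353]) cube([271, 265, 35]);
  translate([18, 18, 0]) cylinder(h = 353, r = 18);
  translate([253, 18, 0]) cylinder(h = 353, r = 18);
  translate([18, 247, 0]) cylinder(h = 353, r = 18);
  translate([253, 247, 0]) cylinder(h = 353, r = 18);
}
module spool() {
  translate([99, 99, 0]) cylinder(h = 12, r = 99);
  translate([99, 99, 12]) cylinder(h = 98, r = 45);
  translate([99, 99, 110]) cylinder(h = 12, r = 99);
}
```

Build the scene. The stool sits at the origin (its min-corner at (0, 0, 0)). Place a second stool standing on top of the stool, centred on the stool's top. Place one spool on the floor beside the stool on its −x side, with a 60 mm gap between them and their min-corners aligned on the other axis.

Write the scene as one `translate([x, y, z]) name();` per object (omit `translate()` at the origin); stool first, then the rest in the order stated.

stool();
translate([27, 36, 407]) stool_2();
translate([-258, 0, 0]) spool();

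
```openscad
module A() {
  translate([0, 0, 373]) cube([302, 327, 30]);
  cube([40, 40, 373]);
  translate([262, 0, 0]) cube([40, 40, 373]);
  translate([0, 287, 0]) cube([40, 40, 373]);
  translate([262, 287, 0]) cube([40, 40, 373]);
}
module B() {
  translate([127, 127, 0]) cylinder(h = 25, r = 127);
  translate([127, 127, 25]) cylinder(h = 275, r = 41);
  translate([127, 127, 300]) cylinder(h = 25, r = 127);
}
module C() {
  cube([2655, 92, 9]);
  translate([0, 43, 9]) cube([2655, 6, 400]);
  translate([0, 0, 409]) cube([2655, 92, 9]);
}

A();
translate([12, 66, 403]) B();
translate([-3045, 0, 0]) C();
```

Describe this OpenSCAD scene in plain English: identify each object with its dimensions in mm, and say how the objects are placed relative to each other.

A is a simple wooden stool: a rectangular seat 302 mm (x) by 327 mm (y), 30 mm thick, top face at z = 403 mm, on four square legs, each 40×40 mm in cross-section. The legs rest on z = 0, each flush with a corner of the seat.

B is a spool: two coaxial disc flanges of radius 127 mm and thickness 25 mm, joined by a core cylinder of radius 41 mm and height 275 mm. The lower flange rests on z = 0 and the three cylinders share a vertical axis.

C is an I-beam lying along x, 2655 mm long. Overall section height 418 mm. Two flanges 92 mm wide (y) and 9 mm thick, one on the floor and one at the top; a web 6 mm thick runs between them, centred on the flange width.

The spool is on top of the stool. The I-beam is on the floor beside the stool on its −x side.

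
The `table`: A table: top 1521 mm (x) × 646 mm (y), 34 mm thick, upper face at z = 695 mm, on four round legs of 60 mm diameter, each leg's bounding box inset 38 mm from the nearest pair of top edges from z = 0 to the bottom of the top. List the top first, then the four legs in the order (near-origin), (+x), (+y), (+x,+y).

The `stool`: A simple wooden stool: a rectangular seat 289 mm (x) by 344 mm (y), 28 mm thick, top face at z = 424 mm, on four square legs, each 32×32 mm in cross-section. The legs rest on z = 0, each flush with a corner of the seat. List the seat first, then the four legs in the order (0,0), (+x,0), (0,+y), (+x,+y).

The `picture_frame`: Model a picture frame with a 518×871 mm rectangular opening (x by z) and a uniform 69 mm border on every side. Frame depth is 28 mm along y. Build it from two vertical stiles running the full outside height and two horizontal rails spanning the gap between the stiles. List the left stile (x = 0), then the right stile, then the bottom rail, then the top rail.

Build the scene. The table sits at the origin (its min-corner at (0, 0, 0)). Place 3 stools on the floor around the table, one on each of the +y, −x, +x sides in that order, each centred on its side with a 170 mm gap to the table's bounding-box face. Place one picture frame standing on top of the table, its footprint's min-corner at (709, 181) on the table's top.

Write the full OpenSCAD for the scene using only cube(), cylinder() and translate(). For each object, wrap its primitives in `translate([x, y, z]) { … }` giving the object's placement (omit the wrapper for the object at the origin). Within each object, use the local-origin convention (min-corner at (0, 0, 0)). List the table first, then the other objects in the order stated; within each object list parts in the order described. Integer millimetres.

translate([0, 0, 661]) cube([1521, 646, 34]);
translate([68, 68, 0]) cylinder(h = 661, r = 30);
translate([1453, 68, 0]) cylinder(h = 661, r = 30);
translate([68, 578, 0]) cylinder(h = 661, r = 30);
translate([1453, 578, 0]) cylinder(h = 661, r = 30);
translate([616, 816, 0]) {
  translate([0, 0, 396]) cube([289, 344, 28]);
  cube([32, 32, 396]);
  translate([257, 0, 0]) cube([32, 32, 396]);
  translate([0, 312, 0]) cube([32, 32, 396]);
  translate([257, 312, 0]) cube([32, 32, 396]);
}
translate([-459, 151, 0]) {
  translate([0, 0, 396]) cube([289, 344, 28]);
  cube([32, 32, 396]);
  translate([257, 0, 0]) cube([32, 32, 396]);
  translate([0, 312, 0]) cube([32, 32, 396]);
  translate([257, 312, 0]) cube([32, 32, 396]);
}
translate([1691, 151, 0]) {
  translate([0, 0, 396]) cube([289, 344, 28]);
  cube([32, 32, 396]);
  translate([257, 0, 0]) cube([32, 32, 396]);
  translate([0, 312, 0]) cube([32, 32, 396]);
  translate([257, 312, 0]) cube([32, 32, 396]);
}
translate([709, 181, 695]) {
  cube([69, 28, 1009]);
  translate([587, 0, 0]) cube([69, 28, 1009]);
  translate([69, 0, 0]) cube([518, 28, 69]);
  translate([69, 0, 940]) cube([518, 28, 69]);
}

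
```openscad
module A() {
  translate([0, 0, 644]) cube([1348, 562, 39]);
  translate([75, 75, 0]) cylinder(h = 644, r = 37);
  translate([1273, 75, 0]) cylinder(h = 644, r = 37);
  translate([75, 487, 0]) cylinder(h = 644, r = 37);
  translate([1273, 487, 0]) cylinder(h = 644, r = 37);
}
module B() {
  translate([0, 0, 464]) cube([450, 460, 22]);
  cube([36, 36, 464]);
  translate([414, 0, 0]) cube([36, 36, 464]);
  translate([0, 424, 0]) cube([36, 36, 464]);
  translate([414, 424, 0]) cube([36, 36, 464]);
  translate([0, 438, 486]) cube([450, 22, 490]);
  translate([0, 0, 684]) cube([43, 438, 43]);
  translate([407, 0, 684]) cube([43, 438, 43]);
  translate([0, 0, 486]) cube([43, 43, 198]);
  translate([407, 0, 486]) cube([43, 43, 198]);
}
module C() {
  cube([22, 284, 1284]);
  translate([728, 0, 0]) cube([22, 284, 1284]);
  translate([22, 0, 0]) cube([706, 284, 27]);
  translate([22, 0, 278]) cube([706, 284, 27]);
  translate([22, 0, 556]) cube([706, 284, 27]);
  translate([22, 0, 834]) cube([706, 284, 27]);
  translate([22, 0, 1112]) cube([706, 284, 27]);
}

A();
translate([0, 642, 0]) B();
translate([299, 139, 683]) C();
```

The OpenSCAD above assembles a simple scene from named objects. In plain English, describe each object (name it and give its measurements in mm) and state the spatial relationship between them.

A is a table with a 1348×562 mm rectangular top, 39 mm thick, top surface at z = 683 mm, supported by four round legs of 74 mm diameter, each leg's bounding box inset 38 mm from the nearest pair of top edges, running from the floor.

B is a chair. The seat is a 450×460×22 mm slab with its top at z = 486 mm, on four 36×36 mm corner legs (flush with the seat edges, standing on z = 0). A flat backrest 22 mm thick, 490 mm tall, spans the full seat width and rises from the seat top along its +y edge, rear face flush with the rear of the seat. Two armrests of 43×43 mm section run along each side from the seat's front edge to the front of the backrest, top faces 241 mm above the seat top and outer faces flush with the seat's x-edges; a 43×43 mm post under the front of each armrest stands on the seat at the front corner.

C is a bookshelf 750 mm wide overall, 284 mm deep and 1284 mm tall. The two sides are 22 mm thick vertical panels. 5 horizontal shelves of 27 mm thickness span between the inner faces of the sides; the lowest shelf sits on the floor and shelves are stacked with a clear vertical gap of 251 mm between each pair.

The chair is on the floor beside the table on its +y side. The bookshelf is on top of the table, centred.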